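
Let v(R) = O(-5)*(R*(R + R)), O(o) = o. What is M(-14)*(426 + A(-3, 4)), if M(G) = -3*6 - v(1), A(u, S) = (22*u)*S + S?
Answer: -1328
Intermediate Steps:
A(u, S) = S + 22*S*u (A(u, S) = 22*S*u + S = S + 22*S*u)
v(R) = -10*R² (v(R) = -5*R*(R + R) = -5*R*2*R = -10*R²)
M(G) = -8 (M(G) = -3*6 - (-10)*1² = -18 - (-10) = -18 - 1*(-10) = -18 + 10 = -8)
M(-14)*(426 + A(-3, 4)) = -8*(426 + 4*(1 + 22*(-3))) = -8*(426 + 4*(1 - 66)) = -8*(426 + 4*(-65)) = -8*(426 - 260) = -8*166 = -1328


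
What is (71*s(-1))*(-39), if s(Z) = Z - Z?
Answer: 0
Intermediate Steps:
s(Z) = 0
(71*s(-1))*(-39) = (71*0)*(-39) = 0*(-39) = 0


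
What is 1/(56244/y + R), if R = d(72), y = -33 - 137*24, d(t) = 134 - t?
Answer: 1107/49886 ≈ 0.022191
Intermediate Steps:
y = -3321 (y = -33 - 3288 = -3321)
R = 62 (R = 134 - 1*72 = 134 - 72 = 62)
1/(56244/y + R) = 1/(56244/(-3321) + 62) = 1/(56244*(-1/3321) + 62) = 1/(-18748/1107 + 62) = 1/(49886/1107) = 1107/49886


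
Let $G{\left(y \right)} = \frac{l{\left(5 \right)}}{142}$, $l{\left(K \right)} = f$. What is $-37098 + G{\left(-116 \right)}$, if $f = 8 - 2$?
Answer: $- \frac{2633955}{71} \approx -37098.0$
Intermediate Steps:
$f = 6$ ($f = 8 - 2 = 6$)
$l{\left(K \right)} = 6$
$G{\left(y \right)} = \frac{3}{71}$ ($G{\left(y \right)} = \frac{6}{142} = 6 \cdot \frac{1}{142} = \frac{3}{71}$)
$-37098 + G{\left(-116 \right)} = -37098 + \frac{3}{71} = - \frac{2633955}{71}$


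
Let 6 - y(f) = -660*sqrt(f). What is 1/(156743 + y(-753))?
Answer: 156749/24898255801 - 660*I*sqrt(753)/24898255801 ≈ 6.2956e-6 - 7.274e-7*I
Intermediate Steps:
y(f) = 6 + 660*sqrt(f) (y(f) = 6 - (-660)*sqrt(f) = 6 + 660*sqrt(f))
1/(156743 + y(-753)) = 1/(156743 + (6 + 660*sqrt(-753))) = 1/(156743 + (6 + 660*(I*sqrt(753)))) = 1/(156743 + (6 + 660*I*sqrt(753))) = 1/(156749 + 660*I*sqrt(753))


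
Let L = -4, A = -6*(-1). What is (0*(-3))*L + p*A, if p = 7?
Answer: 42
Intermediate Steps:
A = 6
(0*(-3))*L + p*A = (0*(-3))*(-4) + 7*6 = 0*(-4) + 42 = 0 + 42 = 42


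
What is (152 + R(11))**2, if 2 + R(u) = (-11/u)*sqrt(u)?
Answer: (150 - sqrt(11))**2 ≈ 21516.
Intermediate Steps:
R(u) = -2 - 11/sqrt(u) (R(u) = -2 + (-11/u)*sqrt(u) = -2 - 11/sqrt(u))
(152 + R(11))**2 = (152 + (-2 - sqrt(11)))**2 = (150 - sqrt(11))**2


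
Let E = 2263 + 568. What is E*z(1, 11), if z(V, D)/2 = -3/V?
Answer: -16986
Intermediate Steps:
z(V, D) = -6/V (z(V, D) = 2*(-3/V) = -6/V)
E = 2831
E*z(1, 11) = 2831*(-6/1) = 2831*(-6*1) = 2831*(-6) = -16986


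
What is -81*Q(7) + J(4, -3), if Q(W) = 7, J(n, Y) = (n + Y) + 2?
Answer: -564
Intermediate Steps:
J(n, Y) = 2 + Y + n (J(n, Y) = (Y + n) + 2 = 2 + Y + n)
-81*Q(7) + J(4, -3) = -81*7 + (2 - 3 + 4) = -567 + 3 = -564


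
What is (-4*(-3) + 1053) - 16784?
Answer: -15719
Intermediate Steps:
(-4*(-3) + 1053) - 16784 = (12 + 1053) - 16784 = 1065 - 16784 = -15719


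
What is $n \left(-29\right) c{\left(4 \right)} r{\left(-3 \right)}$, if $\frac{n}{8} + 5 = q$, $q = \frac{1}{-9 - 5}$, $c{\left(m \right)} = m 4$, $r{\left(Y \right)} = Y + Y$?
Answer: $- \frac{790656}{7} \approx -1.1295 \cdot 10^{5}$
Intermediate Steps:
$r{\left(Y \right)} = 2 Y$
$c{\left(m \right)} = 4 m$
$q = - \frac{1}{14}$ ($q = \frac{1}{-9 + \left(-5 + 0\right)} = \frac{1}{-9 - 5} = \frac{1}{-14} = - \frac{1}{14} \approx -0.071429$)
$n = - \frac{284}{7}$ ($n = -40 + 8 \left(- \frac{1}{14}\right) = -40 - \frac{4}{7} = - \frac{284}{7} \approx -40.571$)
$n \left(-29\right) c{\left(4 \right)} r{\left(-3 \right)} = \left(- \frac{284}{7}\right) \left(-29\right) 4 \cdot 4 \cdot 2 \left(-3\right) = \frac{8236 \cdot 16 \left(-6\right)}{7} = \frac{8236}{7} \left(-96\right) = - \frac{790656}{7}$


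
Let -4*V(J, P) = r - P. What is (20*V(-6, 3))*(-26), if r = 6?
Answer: 390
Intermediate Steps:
V(J, P) = -3/2 + P/4 (V(J, P) = -(6 - P)/4 = -3/2 + P/4)
(20*V(-6, 3))*(-26) = (20*(-3/2 + (¼)*3))*(-26) = (20*(-3/2 + ¾))*(-26) = (20*(-¾))*(-26) = -15*(-26) = 390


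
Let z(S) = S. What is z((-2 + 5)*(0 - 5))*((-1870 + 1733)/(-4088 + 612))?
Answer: -2055/3476 ≈ -0.59120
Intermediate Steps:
z((-2 + 5)*(0 - 5))*((-1870 + 1733)/(-4088 + 612)) = ((-2 + 5)*(0 - 5))*((-1870 + 1733)/(-4088 + 612)) = (3*(-5))*(-137/(-3476)) = -(-2055)*(-1)/3476 = -15*137/3476 = -2055/3476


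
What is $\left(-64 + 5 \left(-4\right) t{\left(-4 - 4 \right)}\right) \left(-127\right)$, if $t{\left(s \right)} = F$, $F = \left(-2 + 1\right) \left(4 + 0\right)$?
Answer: $-2032$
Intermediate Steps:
$F = -4$ ($F = \left(-1\right) 4 = -4$)
$t{\left(s \right)} = -4$
$\left(-64 + 5 \left(-4\right) t{\left(-4 - 4 \right)}\right) \left(-127\right) = \left(-64 + 5 \left(-4\right) \left(-4\right)\right) \left(-127\right) = \left(-64 - -80\right) \left(-127\right) = \left(-64 + 80\right) \left(-127\right) = 16 \left(-127\right) = -2032$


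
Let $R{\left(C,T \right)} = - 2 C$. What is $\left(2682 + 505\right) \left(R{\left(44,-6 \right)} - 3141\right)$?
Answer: $-10290823$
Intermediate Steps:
$\left(2682 + 505\right) \left(R{\left(44,-6 \right)} - 3141\right) = \left(2682 + 505\right) \left(\left(-2\right) 44 - 3141\right) = 3187 \left(-88 - 3141\right) = 3187 \left(-3229\right) = -10290823$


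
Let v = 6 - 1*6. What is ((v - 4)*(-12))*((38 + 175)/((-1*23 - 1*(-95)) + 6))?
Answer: 1704/13 ≈ 131.08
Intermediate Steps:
v = 0 (v = 6 - 6 = 0)
((v - 4)*(-12))*((38 + 175)/((-1*23 - 1*(-95)) + 6)) = ((0 - 4)*(-12))*((38 + 175)/((-1*23 - 1*(-95)) + 6)) = (-4*(-12))*(213/((-23 + 95) + 6)) = 48*(213/(72 + 6)) = 48*(213/78) = 48*(213*(1/78)) = 48*(71/26) = 1704/13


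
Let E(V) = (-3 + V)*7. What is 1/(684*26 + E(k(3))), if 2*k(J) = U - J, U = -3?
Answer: 1/17742 ≈ 5.6363e-5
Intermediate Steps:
k(J) = -3/2 - J/2 (k(J) = (-3 - J)/2 = -3/2 - J/2)
E(V) = -21 + 7*V
1/(684*26 + E(k(3))) = 1/(684*26 + (-21 + 7*(-3/2 - ½*3))) = 1/(17784 + (-21 + 7*(-3/2 - 3/2))) = 1/(17784 + (-21 + 7*(-3))) = 1/(17784 + (-21 - 21)) = 1/(17784 - 42) = 1/17742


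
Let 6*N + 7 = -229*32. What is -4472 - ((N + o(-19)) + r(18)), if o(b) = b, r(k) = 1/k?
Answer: -29075/9 ≈ -3230.6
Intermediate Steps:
N = -2445/2 (N = -7/6 + (-229*32)/6 = -7/6 + (⅙)*(-7328) = -7/6 - 3664/3 = -2445/2 ≈ -1222.5)
-4472 - ((N + o(-19)) + r(18)) = -4472 - ((-2445/2 - 19) + 1/18) = -4472 - (-2483/2 + 1/18) = -4472 - 1*(-11173/9) = -4472 + 11173/9 = -29075/9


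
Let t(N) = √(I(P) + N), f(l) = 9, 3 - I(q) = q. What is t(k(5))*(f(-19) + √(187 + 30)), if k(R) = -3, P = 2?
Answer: I*√2*(9 + √217) ≈ 33.561*I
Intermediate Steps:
I(q) = 3 - q
t(N) = √(1 + N) (t(N) = √((3 - 1*2) + N) = √((3 - 2) + N) = √(1 + N))
t(k(5))*(f(-19) + √(187 + 30)) = √(1 - 3)*(9 + √(187 + 30)) = √(-2)*(9 + √217) = (I*√2)*(9 + √217) = I*√2*(9 + √217)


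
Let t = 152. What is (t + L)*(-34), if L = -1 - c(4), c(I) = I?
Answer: -4998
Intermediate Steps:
L = -5 (L = -1 - 1*4 = -1 - 4 = -5)
(t + L)*(-34) = (152 - 5)*(-34) = 147*(-34) = -4998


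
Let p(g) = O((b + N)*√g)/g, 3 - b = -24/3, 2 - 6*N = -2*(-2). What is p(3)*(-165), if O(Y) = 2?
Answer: -110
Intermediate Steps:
N = -⅓ (N = ⅓ - (-1)*(-2)/3 = ⅓ - ⅙*4 = ⅓ - ⅔ = -⅓ ≈ -0.33333)
b = 11 (b = 3 - (-4)*6/3 = 3 - (-4)*6*(⅓) = 3 - (-4)*2 = 3 - 1*(-8) = 3 + 8 = 11)
p(g) = 2/g
p(3)*(-165) = (2/3)*(-165) = (2*(⅓))*(-165) = (⅔)*(-165) = -110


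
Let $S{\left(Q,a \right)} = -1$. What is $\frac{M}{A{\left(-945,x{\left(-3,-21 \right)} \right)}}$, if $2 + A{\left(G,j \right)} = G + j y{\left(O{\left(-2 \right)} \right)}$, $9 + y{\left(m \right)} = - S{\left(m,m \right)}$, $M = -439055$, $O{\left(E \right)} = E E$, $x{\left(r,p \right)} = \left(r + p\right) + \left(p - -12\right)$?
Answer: $\frac{439055}{683} \approx 642.83$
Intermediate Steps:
$x{\left(r,p \right)} = 12 + r + 2 p$ ($x{\left(r,p \right)} = \left(p + r\right) + \left(p + 12\right) = \left(p + r\right) + \left(12 + p\right) = 12 + r + 2 p$)
$O{\left(E \right)} = E^{2}$
$y{\left(m \right)} = -8$ ($y{\left(m \right)} = -9 - -1 = -9 + 1 = -8$)
$A{\left(G,j \right)} = -2 + G - 8 j$ ($A{\left(G,j \right)} = -2 + \left(G + j \left(-8\right)\right) = -2 + \left(G - 8 j\right) = -2 + G - 8 j$)
$\frac{M}{A{\left(-945,x{\left(-3,-21 \right)} \right)}} = - \frac{439055}{-2 - 945 - 8 \left(12 - 3 + 2 \left(-21\right)\right)} = - \frac{439055}{-2 - 945 - 8 \left(12 - 3 - 42\right)} = - \frac{439055}{-2 - 945 - -264} = - \frac{439055}{-2 - 945 + 264} = - \frac{439055}{-683} = \left(-439055\right) \left(- \frac{1}{683}\right) = \frac{439055}{683}$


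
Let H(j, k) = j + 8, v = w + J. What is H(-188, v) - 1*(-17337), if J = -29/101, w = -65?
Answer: 17157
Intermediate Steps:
J = -29/101 (J = -29*1/101 = -29/101 ≈ -0.28713)
v = -6594/101 (v = -65 - 29/101 = -6594/101 ≈ -65.287)
H(j, k) = 8 + j
H(-188, v) - 1*(-17337) = (8 - 188) - 1*(-17337) = -180 + 17337 = 17157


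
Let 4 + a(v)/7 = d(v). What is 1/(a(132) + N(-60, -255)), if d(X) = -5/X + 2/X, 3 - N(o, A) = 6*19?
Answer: -44/6123 ≈ -0.0071860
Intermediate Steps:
N(o, A) = -111 (N(o, A) = 3 - 6*19 = 3 - 1*114 = 3 - 114 = -111)
d(X) = -3/X
a(v) = -28 - 21/v (a(v) = -28 + 7*(-3/v) = -28 - 21/v)
1/(a(132) + N(-60, -255)) = 1/((-28 - 21/132) - 111) = 1/((-28 - 21*1/132) - 111) = 1/((-28 - 7/44) - 111) = 1/(-1239/44 - 111) = 1/(-6123/44) = -44/6123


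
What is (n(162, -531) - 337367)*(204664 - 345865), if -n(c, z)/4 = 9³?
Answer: 48048299883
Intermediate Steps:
n(c, z) = -2916 (n(c, z) = -4*9³ = -4*729 = -2916)
(n(162, -531) - 337367)*(204664 - 345865) = (-2916 - 337367)*(204664 - 345865) = -340283*(-141201) = 48048299883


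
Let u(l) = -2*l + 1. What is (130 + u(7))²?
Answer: 13689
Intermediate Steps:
u(l) = 1 - 2*l
(130 + u(7))² = (130 + (1 - 2*7))² = (130 + (1 - 14))² = (130 - 13)² = 117² = 13689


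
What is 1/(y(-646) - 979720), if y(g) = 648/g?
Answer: -323/316449884 ≈ -1.0207e-6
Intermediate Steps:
1/(y(-646) - 979720) = 1/(648/(-646) - 979720) = 1/(648*(-1/646) - 979720) = 1/(-324/323 - 979720) = 1/(-316449884/323) = -323/316449884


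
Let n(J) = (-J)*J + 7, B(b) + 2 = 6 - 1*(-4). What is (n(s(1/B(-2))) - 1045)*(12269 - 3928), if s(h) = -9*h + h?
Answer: -8666299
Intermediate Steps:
B(b) = 8 (B(b) = -2 + (6 - 1*(-4)) = -2 + (6 + 4) = -2 + 10 = 8)
s(h) = -8*h
n(J) = 7 - J² (n(J) = -J² + 7 = 7 - J²)
(n(s(1/B(-2))) - 1045)*(12269 - 3928) = ((7 - (-8/8)²) - 1045)*(12269 - 3928) = ((7 - (-8*⅛)²) - 1045)*8341 = ((7 - 1*(-1)²) - 1045)*8341 = ((7 - 1*1) - 1045)*8341 = ((7 - 1) - 1045)*8341 = (6 - 1045)*8341 = -1039*8341 = -8666299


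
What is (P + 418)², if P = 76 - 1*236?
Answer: 66564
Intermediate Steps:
P = -160 (P = 76 - 236 = -160)
(P + 418)² = (-160 + 418)² = 258² = 66564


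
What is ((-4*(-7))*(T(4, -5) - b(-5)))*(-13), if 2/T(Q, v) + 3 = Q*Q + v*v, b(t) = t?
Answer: -34944/19 ≈ -1839.2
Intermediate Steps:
T(Q, v) = 2/(-3 + Q**2 + v**2) (T(Q, v) = 2/(-3 + (Q*Q + v*v)) = 2/(-3 + (Q**2 + v**2)) = 2/(-3 + Q**2 + v**2))
((-4*(-7))*(T(4, -5) - b(-5)))*(-13) = ((-4*(-7))*(2/(-3 + 4**2 + (-5)**2) - 1*(-5)))*(-13) = (28*(2/(-3 + 16 + 25) + 5))*(-13) = (28*(2/38 + 5))*(-13) = (28*(2*(1/38) + 5))*(-13) = (28*(1/19 + 5))*(-13) = (28*(96/19))*(-13) = (2688/19)*(-13) = -34944/19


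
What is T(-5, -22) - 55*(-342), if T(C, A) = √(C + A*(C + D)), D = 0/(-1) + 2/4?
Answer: 18810 + √94 ≈ 18820.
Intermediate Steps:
D = ½ (D = 0*(-1) + 2*(¼) = 0 + ½ = ½ ≈ 0.50000)
T(C, A) = √(C + A*(½ + C)) (T(C, A) = √(C + A*(C + ½)) = √(C + A*(½ + C)))
T(-5, -22) - 55*(-342) = √(2*(-22) + 4*(-5) + 4*(-22)*(-5))/2 - 55*(-342) = √(-44 - 20 + 440)/2 + 18810 = √376/2 + 18810 = (2*√94)/2 + 18810 = √94 + 18810 = 18810 + √94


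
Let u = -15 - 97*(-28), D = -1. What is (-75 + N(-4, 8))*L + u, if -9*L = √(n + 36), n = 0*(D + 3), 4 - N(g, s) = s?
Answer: 8261/3 ≈ 2753.7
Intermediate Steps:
N(g, s) = 4 - s
n = 0 (n = 0*(-1 + 3) = 0*2 = 0)
u = 2701 (u = -15 + 2716 = 2701)
L = -⅔ (L = -√(0 + 36)/9 = -√36/9 = -⅑*6 = -⅔ ≈ -0.66667)
(-75 + N(-4, 8))*L + u = (-75 + (4 - 1*8))*(-⅔) + 2701 = (-75 + (4 - 8))*(-⅔) + 2701 = (-75 - 4)*(-⅔) + 2701 = -79*(-⅔) + 2701 = 158/3 + 2701 = 8261/3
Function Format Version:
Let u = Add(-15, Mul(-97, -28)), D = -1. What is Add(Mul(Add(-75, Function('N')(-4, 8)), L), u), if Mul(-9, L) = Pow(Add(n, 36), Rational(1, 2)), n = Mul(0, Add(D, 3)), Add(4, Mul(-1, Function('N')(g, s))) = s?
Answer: Rational(8261, 3) ≈ 2753.7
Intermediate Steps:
Function('N')(g, s) = Add(4, Mul(-1, s))
n = 0 (n = Mul(0, Add(-1, 3)) = Mul(0, 2) = 0)
u = 2701 (u = Add(-15, 2716) = 2701)
L = Rational(-2, 3) (L = Mul(Rational(-1, 9), Pow(Add(0, 36), Rational(1, 2))) = Mul(Rational(-1, 9), Pow(36, Rational(1, 2))) = Mul(Rational(-1, 9), 6) = Rational(-2, 3) ≈ -0.66667)
Add(Mul(Add(-75, Function('N')(-4, 8)), L), u) = Add(Mul(Add(-75, Add(4, Mul(-1, 8))), Rational(-2, 3)), 2701) = Add(Mul(Add(-75, Add(4, -8)), Rational(-2, 3)), 2701) = Add(Mul(Add(-75, -4), Rational(-2, 3)), 2701) = Add(Mul(-79, Rational(-2, 3)), 2701) = Add(Rational(158, 3), 2701) = Rational(8261, 3)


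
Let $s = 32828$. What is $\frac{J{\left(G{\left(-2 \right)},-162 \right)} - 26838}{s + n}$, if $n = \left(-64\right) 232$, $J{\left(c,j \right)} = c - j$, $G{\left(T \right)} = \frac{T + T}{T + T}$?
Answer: $- \frac{5335}{3596} \approx -1.4836$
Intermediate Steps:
$G{\left(T \right)} = 1$ ($G{\left(T \right)} = \frac{2 T}{2 T} = 2 T \frac{1}{2 T} = 1$)
$n = -14848$
$\frac{J{\left(G{\left(-2 \right)},-162 \right)} - 26838}{s + n} = \frac{\left(1 - -162\right) - 26838}{32828 - 14848} = \frac{\left(1 + 162\right) - 26838}{17980} = \left(163 - 26838\right) \frac{1}{17980} = \left(-26675\right) \frac{1}{17980} = - \frac{5335}{3596}$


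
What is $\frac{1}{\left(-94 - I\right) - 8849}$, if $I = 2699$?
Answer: $- \frac{1}{11642} \approx -8.5896 \cdot 10^{-5}$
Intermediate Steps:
$\frac{1}{\left(-94 - I\right) - 8849} = \frac{1}{\left(-94 - 2699\right) - 8849} = \frac{1}{-2793 - 8849} = \frac{1}{-11642} = - \frac{1}{11642}$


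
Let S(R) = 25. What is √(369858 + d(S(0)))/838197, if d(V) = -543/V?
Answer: 3*√12683/465665 ≈ 0.00072554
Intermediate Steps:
√(369858 + d(S(0)))/838197 = √(369858 - 543/25)/838197 = √(369858 - 543*1/25)*(1/838197) = √(369858 - 543/25)*(1/838197) = √(9245907/25)*(1/838197) = (27*√12683/5)*(1/838197) = 3*√12683/465665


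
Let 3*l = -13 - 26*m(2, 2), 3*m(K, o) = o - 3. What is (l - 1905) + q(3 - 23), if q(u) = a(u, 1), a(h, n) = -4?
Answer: -17194/9 ≈ -1910.4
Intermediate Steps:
m(K, o) = -1 + o/3 (m(K, o) = (o - 3)/3 = (-3 + o)/3 = -1 + o/3)
l = -13/9 (l = (-13 - 26*(-1 + (⅓)*2))/3 = (-13 - 26*(-1 + ⅔))/3 = (-13 - 26*(-⅓))/3 = (-13 + 26/3)/3 = (⅓)*(-13/3) = -13/9 ≈ -1.4444)
q(u) = -4
(l - 1905) + q(3 - 23) = (-13/9 - 1905) - 4 = -17158/9 - 4 = -17194/9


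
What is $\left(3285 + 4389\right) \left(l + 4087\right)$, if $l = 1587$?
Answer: $43542276$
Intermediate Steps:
$\left(3285 + 4389\right) \left(l + 4087\right) = \left(3285 + 4389\right) \left(1587 + 4087\right) = 7674 \cdot 5674 = 43542276$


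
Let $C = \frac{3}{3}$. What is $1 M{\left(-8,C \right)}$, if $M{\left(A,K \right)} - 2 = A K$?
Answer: $-6$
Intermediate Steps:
$C = 1$ ($C = 3 \cdot \frac{1}{3} = 1$)
$M{\left(A,K \right)} = 2 + A K$
$1 M{\left(-8,C \right)} = 1 \left(2 - 8\right) = 1 \left(-6\right) = -6$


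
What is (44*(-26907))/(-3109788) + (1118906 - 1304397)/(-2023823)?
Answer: 22521650956/47679246057 ≈ 0.47236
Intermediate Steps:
(44*(-26907))/(-3109788) + (1118906 - 1304397)/(-2023823) = -1183908*(-1/3109788) - 185491*(-1/2023823) = 8969/23559 + 185491/2023823 = 22521650956/47679246057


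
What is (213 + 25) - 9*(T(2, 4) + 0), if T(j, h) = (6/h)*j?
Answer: 211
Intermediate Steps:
T(j, h) = 6*j/h
(213 + 25) - 9*(T(2, 4) + 0) = (213 + 25) - 9*(6*2/4 + 0) = 238 - 9*(6*2*(¼) + 0) = 238 - 9*(3 + 0) = 238 - 9*3 = 238 - 27 = 211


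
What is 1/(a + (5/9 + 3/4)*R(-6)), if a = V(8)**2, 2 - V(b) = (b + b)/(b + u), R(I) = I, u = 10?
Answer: -162/1069 ≈ -0.15154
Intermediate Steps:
V(b) = 2 - 2*b/(10 + b) (V(b) = 2 - (b + b)/(b + 10) = 2 - 2*b/(10 + b))
a = 100/81 (a = (20/(10 + 8))**2 = (20/18)**2 = (20*(1/18))**2 = (10/9)**2 = 100/81 ≈ 1.2346)
1/(a + (5/9 + 3/4)*R(-6)) = 1/(100/81 + (5/9 + 3/4)*(-6)) = 1/(100/81 + (47/36)*(-6)) = 1/(100/81 - 47/6) = 1/(-1069/162) = -162/1069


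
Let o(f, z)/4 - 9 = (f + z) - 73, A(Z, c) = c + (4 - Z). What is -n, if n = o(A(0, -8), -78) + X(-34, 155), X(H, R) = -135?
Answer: 719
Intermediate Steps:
A(Z, c) = 4 + c - Z
o(f, z) = -256 + 4*f + 4*z (o(f, z) = 36 + 4*((f + z) - 73) = 36 + 4*(-73 + f + z) = 36 + (-292 + 4*f + 4*z) = -256 + 4*f + 4*z)
n = -719 (n = (-256 + 4*(4 - 8 - 1*0) + 4*(-78)) - 135 = (-256 + 4*(4 - 8 + 0) - 312) - 135 = (-256 + 4*(-4) - 312) - 135 = (-256 - 16 - 312) - 135 = -584 - 135 = -719)
-n = -1*(-719) = 719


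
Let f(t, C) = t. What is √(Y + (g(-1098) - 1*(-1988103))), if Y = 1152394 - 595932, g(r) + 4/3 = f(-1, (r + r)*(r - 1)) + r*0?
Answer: 2*√5725266/3 ≈ 1595.2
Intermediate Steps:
g(r) = -7/3 (g(r) = -4/3 + (-1 + r*0) = -4/3 + (-1 + 0) = -4/3 - 1 = -7/3)
Y = 556462
√(Y + (g(-1098) - 1*(-1988103))) = √(556462 + (-7/3 - 1*(-1988103))) = √(556462 + (-7/3 + 1988103)) = √(556462 + 5964302/3) = √(7633688/3) = 2*√5725266/3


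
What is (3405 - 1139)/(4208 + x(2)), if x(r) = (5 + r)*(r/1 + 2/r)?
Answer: 2266/4229 ≈ 0.53582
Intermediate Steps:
x(r) = (5 + r)*(r + 2/r) (x(r) = (5 + r)*(r*1 + 2/r) = (5 + r)*(r + 2/r))
(3405 - 1139)/(4208 + x(2)) = (3405 - 1139)/(4208 + (2 + 2² + 5*2 + 10/2)) = 2266/(4208 + (2 + 4 + 10 + 10*(½))) = 2266/(4208 + (2 + 4 + 10 + 5)) = 2266/(4208 + 21) = 2266/4229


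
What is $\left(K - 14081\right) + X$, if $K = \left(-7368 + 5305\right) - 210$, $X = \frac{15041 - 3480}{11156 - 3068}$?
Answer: $- \frac{132259591}{8088} \approx -16353.0$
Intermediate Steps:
$X = \frac{11561}{8088} \approx 1.4294$
$K = -2273$ ($K = -2063 - 210 = -2273$)
$\left(K - 14081\right) + X = \left(-2273 - 14081\right) + \frac{11561}{8088} = -16354 + \frac{11561}{8088} = - \frac{132259591}{8088}$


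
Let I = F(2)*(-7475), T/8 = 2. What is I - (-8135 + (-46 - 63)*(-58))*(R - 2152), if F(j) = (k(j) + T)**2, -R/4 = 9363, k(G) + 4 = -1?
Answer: -72706527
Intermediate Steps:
T = 16 (T = 8*2 = 16)
k(G) = -5 (k(G) = -4 - 1 = -5)
R = -37452 (R = -4*9363 = -37452)
F(j) = 121 (F(j) = (-5 + 16)**2 = 11**2 = 121)
I = -904475 (I = 121*(-7475) = -904475)
I - (-8135 + (-46 - 63)*(-58))*(R - 2152) = -904475 - (-8135 + (-46 - 63)*(-58))*(-37452 - 2152) = -904475 - (-8135 - 109*(-58))*(-39604) = -904475 - (-8135 + 6322)*(-39604) = -904475 - (-1813)*(-39604) = -904475 - 1*71802052 = -904475 - 71802052 = -72706527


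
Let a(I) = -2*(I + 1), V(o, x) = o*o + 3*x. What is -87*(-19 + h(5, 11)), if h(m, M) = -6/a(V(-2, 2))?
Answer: 17922/11 ≈ 1629.3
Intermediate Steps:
V(o, x) = o² + 3*x
a(I) = -2 - 2*I (a(I) = -2*(1 + I) = -2 - 2*I)
h(m, M) = 3/11 (h(m, M) = -6/(-2 - 2*((-2)² + 3*2)) = -6/(-2 - 2*(4 + 6)) = -6/(-2 - 2*10) = -6/(-2 - 20) = -6/(-22) = -6*(-1/22) = 3/11)
-87*(-19 + h(5, 11)) = -87*(-19 + 3/11) = -87*(-206/11) = 17922/11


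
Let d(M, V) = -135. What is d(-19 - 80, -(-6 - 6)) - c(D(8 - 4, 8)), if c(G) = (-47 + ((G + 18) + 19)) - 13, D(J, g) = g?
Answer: -120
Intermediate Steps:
c(G) = -23 + G (c(G) = (-47 + ((18 + G) + 19)) - 13 = (-47 + (37 + G)) - 13 = (-10 + G) - 13 = -23 + G)
d(-19 - 80, -(-6 - 6)) - c(D(8 - 4, 8)) = -135 - (-23 + 8) = -135 - 1*(-15) = -135 + 15 = -120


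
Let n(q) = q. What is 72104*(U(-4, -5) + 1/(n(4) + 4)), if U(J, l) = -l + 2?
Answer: 513741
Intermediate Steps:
U(J, l) = 2 - l
72104*(U(-4, -5) + 1/(n(4) + 4)) = 72104*((2 - 1*(-5)) + 1/(4 + 4)) = 72104*((2 + 5) + 1/8) = 72104*(7 + ⅛) = 72104*(57/8) = 513741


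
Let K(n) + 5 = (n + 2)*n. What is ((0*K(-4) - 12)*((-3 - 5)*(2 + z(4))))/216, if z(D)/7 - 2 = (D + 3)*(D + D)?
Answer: 544/3 ≈ 181.33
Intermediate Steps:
K(n) = -5 + n*(2 + n) (K(n) = -5 + (n + 2)*n = -5 + (2 + n)*n = -5 + n*(2 + n))
z(D) = 14 + 14*D*(3 + D) (z(D) = 14 + 7*((D + 3)*(D + D)) = 14 + 7*((3 + D)*(2*D)) = 14 + 7*(2*D*(3 + D)) = 14 + 14*D*(3 + D))
((0*K(-4) - 12)*((-3 - 5)*(2 + z(4))))/216 = ((0*(-5 + (-4)**2 + 2*(-4)) - 12)*((-3 - 5)*(2 + (14 + 14*4**2 + 42*4))))/216 = ((0*(-5 + 16 - 8) - 12)*(-8*(2 + (14 + 14*16 + 168))))*(1/216) = ((0*3 - 12)*(-8*(2 + (14 + 224 + 168))))*(1/216) = ((0 - 12)*(-8*(2 + 406)))*(1/216) = -(-96)*408*(1/216) = -12*(-3264)*(1/216) = 39168*(1/216) = 544/3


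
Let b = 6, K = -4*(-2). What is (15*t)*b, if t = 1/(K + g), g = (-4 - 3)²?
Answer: 30/19 ≈ 1.5789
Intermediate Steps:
K = 8
g = 49 (g = (-7)² = 49)
t = 1/57 (t = 1/(8 + 49) = 1/57 ≈ 0.017544)
(15*t)*b = (15*(1/57))*6 = (5/19)*6 = 30/19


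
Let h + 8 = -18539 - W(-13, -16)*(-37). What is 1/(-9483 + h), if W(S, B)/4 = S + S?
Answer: -1/31878 ≈ -3.1370e-5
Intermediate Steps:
W(S, B) = 8*S (W(S, B) = 4*(S + S) = 4*(2*S) = 8*S)
h = -22395 (h = -8 + (-18539 - 8*(-13)*(-37)) = -8 + (-18539 - (-104)*(-37)) = -8 + (-18539 - 1*3848) = -8 + (-18539 - 3848) = -8 - 22387 = -22395)
1/(-9483 + h) = 1/(-9483 - 22395) = 1/(-31878) = -1/31878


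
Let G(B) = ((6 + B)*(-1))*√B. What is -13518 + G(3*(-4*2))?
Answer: -13518 + 36*I*√6 ≈ -13518.0 + 88.182*I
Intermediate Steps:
G(B) = √B*(-6 - B) (G(B) = (-6 - B)*√B = √B*(-6 - B))
-13518 + G(3*(-4*2)) = -13518 + √(3*(-4*2))*(-6 - 3*(-4*2)) = -13518 + √(3*(-8))*(-6 - 3*(-8)) = -13518 + √(-24)*(-6 - 1*(-24)) = -13518 + (2*I*√6)*(-6 + 24) = -13518 + (2*I*√6)*18 = -13518 + 36*I*√6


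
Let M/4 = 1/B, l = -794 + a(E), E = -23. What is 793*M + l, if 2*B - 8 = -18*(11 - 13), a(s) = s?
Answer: -7401/11 ≈ -672.82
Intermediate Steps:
B = 22 (B = 4 + (-18*(11 - 13))/2 = 4 + (-18*(-2))/2 = 4 + (1/2)*36 = 4 + 18 = 22)
l = -817 (l = -794 - 23 = -817)
M = 2/11 (M = 4/22 = 4*(1/22) = 2/11 ≈ 0.18182)
793*M + l = 793*(2/11) - 817 = 1586/11 - 817 = -7401/11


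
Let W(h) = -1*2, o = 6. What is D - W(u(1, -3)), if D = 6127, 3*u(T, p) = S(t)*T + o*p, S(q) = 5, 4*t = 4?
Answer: 6129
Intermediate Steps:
t = 1 (t = (1/4)*4 = 1)
u(T, p) = 2*p + 5*T/3 (u(T, p) = (5*T + 6*p)/3 = 2*p + 5*T/3)
W(h) = -2
D - W(u(1, -3)) = 6127 - 1*(-2) = 6127 + 2 = 6129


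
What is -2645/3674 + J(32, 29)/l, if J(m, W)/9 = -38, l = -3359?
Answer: -7628047/12340966 ≈ -0.61811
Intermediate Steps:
J(m, W) = -342 (J(m, W) = 9*(-38) = -342)
-2645/3674 + J(32, 29)/l = -2645/3674 - 342/(-3359) = -2645*1/3674 - 342*(-1/3359) = -2645/3674 + 342/3359 = -7628047/12340966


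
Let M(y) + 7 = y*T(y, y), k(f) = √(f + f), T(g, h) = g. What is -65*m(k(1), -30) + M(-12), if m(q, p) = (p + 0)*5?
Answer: 9887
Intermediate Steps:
k(f) = √2*√f (k(f) = √(2*f) = √2*√f)
m(q, p) = 5*p (m(q, p) = p*5 = 5*p)
M(y) = -7 + y² (M(y) = -7 + y*y = -7 + y²)
-65*m(k(1), -30) + M(-12) = -325*(-30) + (-7 + (-12)²) = -65*(-150) + (-7 + 144) = 9750 + 137 = 9887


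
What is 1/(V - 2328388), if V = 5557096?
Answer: 1/3228708 ≈ 3.0972e-7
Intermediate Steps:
1/(V - 2328388) = 1/(5557096 - 2328388) = 1/3228708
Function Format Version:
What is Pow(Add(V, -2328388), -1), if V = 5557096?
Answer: Rational(1, 3228708) ≈ 3.0972e-7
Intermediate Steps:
Pow(Add(V, -2328388), -1) = Pow(Add(5557096, -2328388), -1) = Pow(3228708, -1) = Rational(1, 3228708)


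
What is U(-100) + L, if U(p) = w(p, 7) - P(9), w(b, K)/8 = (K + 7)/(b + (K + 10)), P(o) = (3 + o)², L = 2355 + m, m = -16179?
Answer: -1159456/83 ≈ -13969.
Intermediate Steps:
L = -13824 (L = 2355 - 16179 = -13824)
w(b, K) = 8*(7 + K)/(10 + K + b) (w(b, K) = 8*((K + 7)/(b + (K + 10))) = 8*((7 + K)/(b + (10 + K))) = 8*((7 + K)/(10 + K + b)) = 8*(7 + K)/(10 + K + b))
U(p) = -144 + 112/(17 + p) (U(p) = 8*(7 + 7)/(10 + 7 + p) - (3 + 9)² = 8*14/(17 + p) - 1*12² = 112/(17 + p) - 1*144 = 112/(17 + p) - 144 = -144 + 112/(17 + p))
U(-100) + L = 16*(-146 - 9*(-100))/(17 - 100) - 13824 = 16*(-146 + 900)/(-83) - 13824 = 16*(-1/83)*754 - 13824 = -12064/83 - 13824 = -1159456/83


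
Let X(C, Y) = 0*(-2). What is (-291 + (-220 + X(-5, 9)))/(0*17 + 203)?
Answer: -73/29 ≈ -2.5172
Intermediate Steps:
X(C, Y) = 0
(-291 + (-220 + X(-5, 9)))/(0*17 + 203) = (-291 + (-220 + 0))/(0*17 + 203) = (-291 - 220)/(0 + 203) = -511/203 = -511*1/203 = -73/29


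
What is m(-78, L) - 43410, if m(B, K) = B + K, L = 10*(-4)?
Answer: -43528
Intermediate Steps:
L = -40
m(-78, L) - 43410 = (-78 - 40) - 43410 = -118 - 43410 = -43528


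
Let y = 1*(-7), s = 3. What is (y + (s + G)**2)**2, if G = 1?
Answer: 81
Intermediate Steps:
y = -7
(y + (s + G)**2)**2 = (-7 + (3 + 1)**2)**2 = (-7 + 4**2)**2 = (-7 + 16)**2 = 9**2 = 81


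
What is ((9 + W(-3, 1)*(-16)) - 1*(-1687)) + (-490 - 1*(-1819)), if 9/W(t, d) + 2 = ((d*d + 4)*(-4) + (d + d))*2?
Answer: 57547/19 ≈ 3028.8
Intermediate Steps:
W(t, d) = 9/(-34 - 8*d² + 4*d) (W(t, d) = 9/(-2 + ((d*d + 4)*(-4) + (d + d))*2) = 9/(-2 + ((d² + 4)*(-4) + 2*d)*2) = 9/(-2 + ((4 + d²)*(-4) + 2*d)*2) = 9/(-2 + ((-16 - 4*d²) + 2*d)*2) = 9/(-2 + (-16 - 4*d² + 2*d)*2) = 9/(-2 + (-32 - 8*d² + 4*d)) = 9/(-34 - 8*d² + 4*d))
((9 + W(-3, 1)*(-16)) - 1*(-1687)) + (-490 - 1*(-1819)) = ((9 - 9/(34 - 4*1 + 8*1²)*(-16)) - 1*(-1687)) + (-490 - 1*(-1819)) = ((9 - 9/(34 - 4 + 8*1)*(-16)) + 1687) + (-490 + 1819) = ((9 - 9/(34 - 4 + 8)*(-16)) + 1687) + 1329 = ((9 - 9/38*(-16)) + 1687) + 1329 = ((9 + 72/19) + 1687) + 1329 = (243/19 + 1687) + 1329 = 32296/19 + 1329 = 57547/19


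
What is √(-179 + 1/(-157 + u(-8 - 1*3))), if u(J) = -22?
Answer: I*√5735518/179 ≈ 13.379*I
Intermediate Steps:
√(-179 + 1/(-157 + u(-8 - 1*3))) = √(-179 + 1/(-157 - 22)) = √(-179 + 1/(-179)) = √(-179 - 1/179) = √(-32042/179) = I*√5735518/179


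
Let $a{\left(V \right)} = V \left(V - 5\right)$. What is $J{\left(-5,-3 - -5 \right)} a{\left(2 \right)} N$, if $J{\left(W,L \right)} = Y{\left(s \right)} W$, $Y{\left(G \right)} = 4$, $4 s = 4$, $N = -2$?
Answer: $-240$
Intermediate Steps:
$s = 1$ ($s = \frac{1}{4} \cdot 4 = 1$)
$J{\left(W,L \right)} = 4 W$
$a{\left(V \right)} = V \left(-5 + V\right)$
$J{\left(-5,-3 - -5 \right)} a{\left(2 \right)} N = 4 \left(-5\right) 2 \left(-5 + 2\right) \left(-2\right) = - 20 \cdot 2 \left(-3\right) \left(-2\right) = \left(-20\right) \left(-6\right) \left(-2\right) = 120 \left(-2\right) = -240$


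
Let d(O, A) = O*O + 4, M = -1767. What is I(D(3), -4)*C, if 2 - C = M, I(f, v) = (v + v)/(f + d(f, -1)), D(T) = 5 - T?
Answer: -7076/5 ≈ -1415.2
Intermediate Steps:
d(O, A) = 4 + O² (d(O, A) = O² + 4 = 4 + O²)
I(f, v) = 2*v/(4 + f + f²) (I(f, v) = (v + v)/(f + (4 + f²)) = (2*v)/(4 + f + f²) = 2*v/(4 + f + f²))
C = 1769 (C = 2 - 1*(-1767) = 2 + 1767 = 1769)
I(D(3), -4)*C = (2*(-4)/(4 + (5 - 1*3) + (5 - 1*3)²))*1769 = (2*(-4)/(4 + (5 - 3) + (5 - 3)²))*1769 = (2*(-4)/(4 + 2 + 2²))*1769 = (2*(-4)/(4 + 2 + 4))*1769 = (2*(-4)/10)*1769 = (2*(-4)*(⅒))*1769 = -⅘*1769 = -7076/5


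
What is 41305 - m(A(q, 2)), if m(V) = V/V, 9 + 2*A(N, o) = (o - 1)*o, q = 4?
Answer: 41304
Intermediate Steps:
A(N, o) = -9/2 + o*(-1 + o)/2 (A(N, o) = -9/2 + ((o - 1)*o)/2 = -9/2 + ((-1 + o)*o)/2 = -9/2 + (o*(-1 + o))/2 = -9/2 + o*(-1 + o)/2)
m(V) = 1
41305 - m(A(q, 2)) = 41305 - 1*1 = 41305 - 1 = 41304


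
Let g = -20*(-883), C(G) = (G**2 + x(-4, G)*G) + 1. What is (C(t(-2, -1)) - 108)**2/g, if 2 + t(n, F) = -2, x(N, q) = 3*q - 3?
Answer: 961/17660 ≈ 0.054417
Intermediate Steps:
x(N, q) = -3 + 3*q
t(n, F) = -4 (t(n, F) = -2 - 2 = -4)
C(G) = 1 + G**2 + G*(-3 + 3*G) (C(G) = (G**2 + (-3 + 3*G)*G) + 1 = (G**2 + G*(-3 + 3*G)) + 1 = 1 + G**2 + G*(-3 + 3*G))
g = 17660
(C(t(-2, -1)) - 108)**2/g = ((1 - 3*(-4) + 4*(-4)**2) - 108)**2/17660 = ((1 + 12 + 4*16) - 108)**2*(1/17660) = ((1 + 12 + 64) - 108)**2*(1/17660) = (77 - 108)**2*(1/17660) = (-31)**2*(1/17660) = 961*(1/17660) = 961/17660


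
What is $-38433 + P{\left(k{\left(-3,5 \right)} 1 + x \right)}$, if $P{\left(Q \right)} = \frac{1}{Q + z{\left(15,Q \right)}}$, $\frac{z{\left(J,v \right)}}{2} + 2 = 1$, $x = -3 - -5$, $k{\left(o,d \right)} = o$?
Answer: $- \frac{115300}{3} \approx -38433.0$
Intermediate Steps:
$x = 2$ ($x = -3 + 5 = 2$)
$z{\left(J,v \right)} = -2$ ($z{\left(J,v \right)} = -4 + 2 \cdot 1 = -4 + 2 = -2$)
$P{\left(Q \right)} = \frac{1}{-2 + Q}$ ($P{\left(Q \right)} = \frac{1}{Q - 2} = \frac{1}{-2 + Q}$)
$-38433 + P{\left(k{\left(-3,5 \right)} 1 + x \right)} = -38433 + \frac{1}{-2 + \left(\left(-3\right) 1 + 2\right)} = -38433 + \frac{1}{-2 + \left(-3 + 2\right)} = -38433 + \frac{1}{-2 - 1} = -38433 + \frac{1}{-3} = -38433 - \frac{1}{3} = - \frac{115300}{3}$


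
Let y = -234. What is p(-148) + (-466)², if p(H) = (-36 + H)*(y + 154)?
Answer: 231876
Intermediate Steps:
p(H) = 2880 - 80*H (p(H) = (-36 + H)*(-234 + 154) = (-36 + H)*(-80) = 2880 - 80*H)
p(-148) + (-466)² = (2880 - 80*(-148)) + (-466)² = (2880 + 11840) + 217156 = 14720 + 217156 = 231876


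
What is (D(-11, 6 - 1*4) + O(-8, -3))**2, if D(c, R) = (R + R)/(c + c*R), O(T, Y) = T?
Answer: 71824/1089 ≈ 65.954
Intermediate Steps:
D(c, R) = 2*R/(c + R*c) (D(c, R) = (2*R)/(c + R*c) = 2*R/(c + R*c))
(D(-11, 6 - 1*4) + O(-8, -3))**2 = (2*(6 - 1*4)/(-11*(1 + (6 - 1*4))) - 8)**2 = (2*(6 - 4)*(-1/11)/(1 + (6 - 4)) - 8)**2 = (2*2*(-1/11)/(1 + 2) - 8)**2 = (2*2*(-1/11)/3 - 8)**2 = (2*2*(-1/11)*(1/3) - 8)**2 = (-4/33 - 8)**2 = (-268/33)**2 = 71824/1089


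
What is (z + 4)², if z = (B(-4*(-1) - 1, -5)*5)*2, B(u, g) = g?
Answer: 2116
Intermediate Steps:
z = -50 (z = -5*5*2 = -25*2 = -50)
(z + 4)² = (-50 + 4)² = (-46)² = 2116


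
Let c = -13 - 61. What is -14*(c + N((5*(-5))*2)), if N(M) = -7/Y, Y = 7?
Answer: 1050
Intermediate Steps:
c = -74
N(M) = -1 (N(M) = -7/7 = -7*1/7 = -1)
-14*(c + N((5*(-5))*2)) = -14*(-74 - 1) = -14*(-75) = 1050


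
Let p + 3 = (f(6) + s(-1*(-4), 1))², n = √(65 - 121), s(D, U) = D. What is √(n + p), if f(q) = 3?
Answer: √(46 + 2*I*√14) ≈ 6.8046 + 0.54987*I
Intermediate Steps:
n = 2*I*√14 (n = √(-56) = 2*I*√14 ≈ 7.4833*I)
p = 46 (p = -3 + (3 - 1*(-4))² = -3 + (3 + 4)² = -3 + 7² = -3 + 49 = 46)
√(n + p) = √(2*I*√14 + 46) = √(46 + 2*I*√14)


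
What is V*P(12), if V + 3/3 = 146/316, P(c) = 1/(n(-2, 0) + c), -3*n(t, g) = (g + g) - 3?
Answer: -85/2054 ≈ -0.041383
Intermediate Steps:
n(t, g) = 1 - 2*g/3 (n(t, g) = -((g + g) - 3)/3 = -(2*g - 3)/3 = -(-3 + 2*g)/3 = 1 - 2*g/3)
P(c) = 1/(1 + c) (P(c) = 1/((1 - ⅔*0) + c) = 1/((1 + 0) + c) = 1/(1 + c))
V = -85/158 (V = -1 + 146/316 = -1 + 146*(1/316) = -1 + 73/158 = -85/158 ≈ -0.53797)
V*P(12) = -85/(158*(1 + 12)) = -85/158/13 = -85/158*1/13 = -85/2054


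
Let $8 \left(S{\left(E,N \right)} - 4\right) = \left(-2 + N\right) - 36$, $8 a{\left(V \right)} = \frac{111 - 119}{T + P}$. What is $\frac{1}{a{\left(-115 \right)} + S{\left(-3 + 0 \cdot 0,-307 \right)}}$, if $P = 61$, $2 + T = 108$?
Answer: $- \frac{1336}{52279} \approx -0.025555$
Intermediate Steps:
$T = 106$ ($T = -2 + 108 = 106$)
$a{\left(V \right)} = - \frac{1}{167}$ ($a{\left(V \right)} = \frac{\left(111 - 119\right) \frac{1}{106 + 61}}{8} = \frac{\left(-8\right) \frac{1}{167}}{8} = \frac{1}{8} \left(- \frac{8}{167}\right) = - \frac{1}{167}$)
$S{\left(E,N \right)} = - \frac{3}{4} + \frac{N}{8}$ ($S{\left(E,N \right)} = 4 + \frac{\left(-2 + N\right) - 36}{8} = 4 + \frac{-38 + N}{8} = 4 + \left(- \frac{19}{4} + \frac{N}{8}\right) = - \frac{3}{4} + \frac{N}{8}$)
$\frac{1}{a{\left(-115 \right)} + S{\left(-3 + 0 \cdot 0,-307 \right)}} = \frac{1}{- \frac{1}{167} + \left(- \frac{3}{4} + \frac{1}{8} \left(-307\right)\right)} = \frac{1}{- \frac{1}{167} - \frac{313}{8}} = \frac{1}{- \frac{52279}{1336}} = - \frac{1336}{52279}$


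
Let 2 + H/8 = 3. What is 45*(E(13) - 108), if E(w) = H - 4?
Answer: -4680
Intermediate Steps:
H = 8 (H = -16 + 8*3 = -16 + 24 = 8)
E(w) = 4 (E(w) = 8 - 4 = 4)
45*(E(13) - 108) = 45*(4 - 108) = 45*(-104) = -4680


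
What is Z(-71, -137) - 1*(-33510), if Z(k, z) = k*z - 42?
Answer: 43195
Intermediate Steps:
Z(k, z) = -42 + k*z
Z(-71, -137) - 1*(-33510) = (-42 - 71*(-137)) - 1*(-33510) = (-42 + 9727) + 33510 = 9685 + 33510 = 43195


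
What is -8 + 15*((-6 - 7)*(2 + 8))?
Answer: -1958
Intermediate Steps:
-8 + 15*((-6 - 7)*(2 + 8)) = -8 + 15*(-13*10) = -8 + 15*(-130) = -8 - 1950 = -1958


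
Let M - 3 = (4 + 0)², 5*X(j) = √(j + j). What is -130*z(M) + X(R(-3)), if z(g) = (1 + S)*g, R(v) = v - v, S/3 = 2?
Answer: -17290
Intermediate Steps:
S = 6 (S = 3*2 = 6)
R(v) = 0
X(j) = √2*√j/5 (X(j) = √(j + j)/5 = √(2*j)/5 = (√2*√j)/5 = √2*√j/5)
M = 19 (M = 3 + (4 + 0)² = 3 + 4² = 3 + 16 = 19)
z(g) = 7*g (z(g) = (1 + 6)*g = 7*g)
-130*z(M) + X(R(-3)) = -910*19 + √2*√0/5 = -130*133 + (⅕)*√2*0 = -17290 + 0 = -17290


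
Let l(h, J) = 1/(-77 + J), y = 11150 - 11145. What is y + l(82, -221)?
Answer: 1489/298 ≈ 4.9966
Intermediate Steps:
y = 5
y + l(82, -221) = 5 + 1/(-77 - 221) = 5 + 1/(-298) = 5 - 1/298 = 1489/298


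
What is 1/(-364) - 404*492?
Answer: -72351553/364 ≈ -1.9877e+5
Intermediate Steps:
1/(-364) - 404*492 = -1/364 - 198768 = -72351553/364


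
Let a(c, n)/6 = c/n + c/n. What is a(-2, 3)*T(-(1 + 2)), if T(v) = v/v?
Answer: -8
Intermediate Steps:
a(c, n) = 12*c/n (a(c, n) = 6*(c/n + c/n) = 6*(2*c/n) = 12*c/n)
T(v) = 1
a(-2, 3)*T(-(1 + 2)) = (12*(-2)/3)*1 = (12*(-2)*(⅓))*1 = -8*1 = -8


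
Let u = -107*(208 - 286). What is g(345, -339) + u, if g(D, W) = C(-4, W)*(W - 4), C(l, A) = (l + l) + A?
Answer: 127367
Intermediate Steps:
C(l, A) = A + 2*l (C(l, A) = 2*l + A = A + 2*l)
g(D, W) = (-8 + W)*(-4 + W) (g(D, W) = (W + 2*(-4))*(W - 4) = (W - 8)*(-4 + W) = (-8 + W)*(-4 + W))
u = 8346 (u = -107*(-78) = 8346)
g(345, -339) + u = (-8 - 339)*(-4 - 339) + 8346 = -347*(-343) + 8346 = 119021 + 8346 = 127367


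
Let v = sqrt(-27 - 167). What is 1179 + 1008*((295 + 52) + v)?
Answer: 350955 + 1008*I*sqrt(194) ≈ 3.5096e+5 + 14040.0*I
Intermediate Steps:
v = I*sqrt(194) (v = sqrt(-194) = I*sqrt(194) ≈ 13.928*I)
1179 + 1008*((295 + 52) + v) = 1179 + 1008*((295 + 52) + I*sqrt(194)) = 1179 + 1008*(347 + I*sqrt(194)) = 1179 + (349776 + 1008*I*sqrt(194)) = 350955 + 1008*I*sqrt(194)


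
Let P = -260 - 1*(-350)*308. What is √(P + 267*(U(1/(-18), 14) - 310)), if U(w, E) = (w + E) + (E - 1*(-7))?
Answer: √1227606/6 ≈ 184.66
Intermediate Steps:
U(w, E) = 7 + w + 2*E (U(w, E) = (E + w) + (E + 7) = (E + w) + (7 + E) = 7 + w + 2*E)
P = 107540 (P = -260 + 350*308 = -260 + 107800 = 107540)
√(P + 267*(U(1/(-18), 14) - 310)) = √(107540 + 267*((7 + 1/(-18) + 2*14) - 310)) = √(107540 + 267*((7 - 1/18 + 28) - 310)) = √(107540 + 267*(629/18 - 310)) = √(107540 + 267*(-4951/18)) = √(107540 - 440639/6) = √(204601/6) = √1227606/6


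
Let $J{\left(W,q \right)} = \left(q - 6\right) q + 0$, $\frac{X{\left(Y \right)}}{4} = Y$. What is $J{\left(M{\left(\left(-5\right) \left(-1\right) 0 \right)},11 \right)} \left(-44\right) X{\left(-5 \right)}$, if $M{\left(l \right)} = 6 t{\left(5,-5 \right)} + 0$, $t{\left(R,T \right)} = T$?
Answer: $48400$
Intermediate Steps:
$X{\left(Y \right)} = 4 Y$
$M{\left(l \right)} = -30$ ($M{\left(l \right)} = 6 \left(-5\right) + 0 = -30 + 0 = -30$)
$J{\left(W,q \right)} = q \left(-6 + q\right)$ ($J{\left(W,q \right)} = \left(-6 + q\right) q + 0 = q \left(-6 + q\right) + 0 = q \left(-6 + q\right)$)
$J{\left(M{\left(\left(-5\right) \left(-1\right) 0 \right)},11 \right)} \left(-44\right) X{\left(-5 \right)} = 11 \left(-6 + 11\right) \left(-44\right) 4 \left(-5\right) = 11 \cdot 5 \left(-44\right) \left(-20\right) = 55 \left(-44\right) \left(-20\right) = \left(-2420\right) \left(-20\right) = 48400$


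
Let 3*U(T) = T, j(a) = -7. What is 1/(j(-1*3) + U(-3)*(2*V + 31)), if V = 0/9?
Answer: -1/38 ≈ -0.026316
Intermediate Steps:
U(T) = T/3
V = 0 (V = 0*(⅑) = 0)
1/(j(-1*3) + U(-3)*(2*V + 31)) = 1/(-7 + ((⅓)*(-3))*(2*0 + 31)) = 1/(-7 - (0 + 31)) = 1/(-7 - 1*31) = 1/(-7 - 31) = 1/(-38) = -1/38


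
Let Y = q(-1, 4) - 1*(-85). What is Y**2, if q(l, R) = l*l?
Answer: 7396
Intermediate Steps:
q(l, R) = l**2
Y = 86 (Y = (-1)**2 - 1*(-85) = 1 + 85 = 86)
Y**2 = 86**2 = 7396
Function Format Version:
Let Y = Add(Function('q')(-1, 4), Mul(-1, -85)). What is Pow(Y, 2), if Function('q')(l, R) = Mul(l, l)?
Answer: 7396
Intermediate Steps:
Function('q')(l, R) = Pow(l, 2)
Y = 86 (Y = Add(Pow(-1, 2), Mul(-1, -85)) = Add(1, 85) = 86)
Pow(Y, 2) = Pow(86, 2) = 7396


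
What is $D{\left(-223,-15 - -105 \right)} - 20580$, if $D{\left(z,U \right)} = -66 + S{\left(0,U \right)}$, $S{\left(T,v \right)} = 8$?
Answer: $-20638$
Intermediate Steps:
$D{\left(z,U \right)} = -58$ ($D{\left(z,U \right)} = -66 + 8 = -58$)
$D{\left(-223,-15 - -105 \right)} - 20580 = -58 - 20580 = -20638$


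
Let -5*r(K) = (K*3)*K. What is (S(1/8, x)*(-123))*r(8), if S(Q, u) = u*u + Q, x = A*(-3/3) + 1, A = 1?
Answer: 2952/5 ≈ 590.40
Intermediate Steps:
r(K) = -3*K²/5 (r(K) = -K*3*K/5 = -3*K*K/5 = -3*K²/5)
x = 0 (x = 1*(-3/3) + 1 = 1*(-3*⅓) + 1 = 1*(-1) + 1 = -1 + 1 = 0)
S(Q, u) = Q + u² (S(Q, u) = u² + Q = Q + u²)
(S(1/8, x)*(-123))*r(8) = ((1/8 + 0²)*(-123))*(-⅗*8²) = ((⅛ + 0)*(-123))*(-⅗*64) = ((⅛)*(-123))*(-192/5) = -123/8*(-192/5) = 2952/5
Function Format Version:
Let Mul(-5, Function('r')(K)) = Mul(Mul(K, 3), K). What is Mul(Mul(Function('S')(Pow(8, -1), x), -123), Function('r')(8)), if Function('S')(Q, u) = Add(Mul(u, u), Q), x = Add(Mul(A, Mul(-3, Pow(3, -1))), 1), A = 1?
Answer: Rational(2952, 5) ≈ 590.40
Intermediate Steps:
Function('r')(K) = Mul(Rational(-3, 5), Pow(K, 2)) (Function('r')(K) = Mul(Rational(-1, 5), Mul(Mul(K, 3), K)) = Mul(Rational(-1, 5), Mul(Mul(3, K), K)) = Mul(Rational(-1, 5), Mul(3, Pow(K, 2))) = Mul(Rational(-3, 5), Pow(K, 2)))
x = 0 (x = Add(Mul(1, Mul(-3, Pow(3, -1))), 1) = Add(Mul(1, Mul(-3, Rational(1, 3))), 1) = Add(Mul(1, -1), 1) = Add(-1, 1) = 0)
Function('S')(Q, u) = Add(Q, Pow(u, 2)) (Function('S')(Q, u) = Add(Pow(u, 2), Q) = Add(Q, Pow(u, 2)))
Mul(Mul(Function('S')(Pow(8, -1), x), -123), Function('r')(8)) = Mul(Mul(Add(Pow(8, -1), Pow(0, 2)), -123), Mul(Rational(-3, 5), Pow(8, 2))) = Mul(Mul(Add(Rational(1, 8), 0), -123), Mul(Rational(-3, 5), 64)) = Mul(Mul(Rational(1, 8), -123), Rational(-192, 5)) = Mul(Rational(-123, 8), Rational(-192, 5)) = Rational(2952, 5)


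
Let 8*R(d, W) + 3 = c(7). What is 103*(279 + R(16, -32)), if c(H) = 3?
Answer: 28737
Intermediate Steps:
R(d, W) = 0 (R(d, W) = -3/8 + (⅛)*3 = -3/8 + 3/8 = 0)
103*(279 + R(16, -32)) = 103*(279 + 0) = 103*279 = 28737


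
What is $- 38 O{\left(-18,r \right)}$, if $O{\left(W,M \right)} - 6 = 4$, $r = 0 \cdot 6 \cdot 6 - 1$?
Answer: $-380$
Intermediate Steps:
$r = -1$ ($r = 0 \cdot 36 - 1 = 0 - 1 = -1$)
$O{\left(W,M \right)} = 10$ ($O{\left(W,M \right)} = 6 + 4 = 10$)
$- 38 O{\left(-18,r \right)} = \left(-38\right) 10 = -380$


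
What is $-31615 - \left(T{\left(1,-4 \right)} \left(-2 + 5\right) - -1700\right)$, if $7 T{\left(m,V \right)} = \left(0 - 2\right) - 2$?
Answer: $- \frac{233193}{7} \approx -33313.0$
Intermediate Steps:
$T{\left(m,V \right)} = - \frac{4}{7}$ ($T{\left(m,V \right)} = \frac{\left(0 - 2\right) - 2}{7} = \frac{-2 - 2}{7} = \frac{1}{7} \left(-4\right) = - \frac{4}{7}$)
$-31615 - \left(T{\left(1,-4 \right)} \left(-2 + 5\right) - -1700\right) = -31615 - \left(- \frac{4 \left(-2 + 5\right)}{7} - -1700\right) = -31615 - \left(\left(- \frac{4}{7}\right) 3 + 1700\right) = -31615 - \left(- \frac{12}{7} + 1700\right) = -31615 - \frac{11888}{7} = - \frac{233193}{7}$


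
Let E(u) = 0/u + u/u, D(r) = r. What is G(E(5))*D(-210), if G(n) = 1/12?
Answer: -35/2 ≈ -17.500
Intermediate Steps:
E(u) = 1 (E(u) = 0 + 1 = 1)
G(n) = 1/12
G(E(5))*D(-210) = (1/12)*(-210) = -35/2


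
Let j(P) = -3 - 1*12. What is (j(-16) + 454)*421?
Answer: 184819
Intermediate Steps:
j(P) = -15 (j(P) = -3 - 12 = -15)
(j(-16) + 454)*421 = (-15 + 454)*421 = 439*421 = 184819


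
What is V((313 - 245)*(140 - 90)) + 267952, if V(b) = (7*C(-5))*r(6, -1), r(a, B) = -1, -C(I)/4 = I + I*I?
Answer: 268512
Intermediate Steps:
C(I) = -4*I - 4*I² (C(I) = -4*(I + I*I) = -4*(I + I²) = -4*I - 4*I²)
V(b) = 560 (V(b) = (7*(-4*(-5)*(1 - 5)))*(-1) = (7*(-4*(-5)*(-4)))*(-1) = (7*(-80))*(-1) = -560*(-1) = 560)
V((313 - 245)*(140 - 90)) + 267952 = 560 + 267952 = 268512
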